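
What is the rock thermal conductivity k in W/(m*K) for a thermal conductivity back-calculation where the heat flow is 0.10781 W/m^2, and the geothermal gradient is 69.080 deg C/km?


k = q / (grad / 1000)
k = 0.10781 / (69.080 / 1000)
k = 1.5607 W/(m*K)


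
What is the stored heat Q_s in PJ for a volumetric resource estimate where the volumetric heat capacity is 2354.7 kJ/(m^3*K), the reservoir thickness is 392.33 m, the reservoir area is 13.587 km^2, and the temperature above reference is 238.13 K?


Step 1: Vr = A*1e6*hr = 13.587*1e6*392.33 = 5.330588e+09 m^3
Step 2: Q_s = Vr*rhoc*dT/1e12 = 5.330588e+09*2354.7*238.13/1e12 = 2989.0 PJ
Q_s = 2989.0 PJ


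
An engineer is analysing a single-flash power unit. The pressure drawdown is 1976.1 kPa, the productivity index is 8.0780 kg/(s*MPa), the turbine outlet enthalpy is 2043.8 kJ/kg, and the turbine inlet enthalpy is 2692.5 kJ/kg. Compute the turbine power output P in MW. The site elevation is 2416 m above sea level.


Step 1: mdot = PI * dP / 1000 = 8.078 * 1976.1 / 1000 = 15.96294 kg/s
Step 2: P = mdot*(h_in - h_out)/1000 = 15.96294*(2692.5 - 2043.8)/1000 = 10.355 MW
P = 10.355 MW


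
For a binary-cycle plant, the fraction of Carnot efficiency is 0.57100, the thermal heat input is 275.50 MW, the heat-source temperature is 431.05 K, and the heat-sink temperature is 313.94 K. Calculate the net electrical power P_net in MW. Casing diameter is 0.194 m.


Step 1: eta = (1 - Tc/Th)*f = (1 - 313.94/431.05)*0.571 = 0.1551324
Step 2: P_net = eta * Q_in = 0.1551324 * 275.5 = 42.739 MW
P_net = 42.739 MW


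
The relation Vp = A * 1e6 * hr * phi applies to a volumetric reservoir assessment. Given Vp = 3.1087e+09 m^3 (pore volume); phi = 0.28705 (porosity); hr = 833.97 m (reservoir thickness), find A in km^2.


A = Vp / (1e6 * hr * phi)
A = 3.1087e+09 / (1e6 * 833.97 * 0.28705)
A = 12.986 km^2


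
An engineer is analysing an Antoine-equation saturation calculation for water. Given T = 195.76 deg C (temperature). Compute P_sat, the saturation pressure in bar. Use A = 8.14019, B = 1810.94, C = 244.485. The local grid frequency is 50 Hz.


P_sat = 10^(A - B/(C + T)) / 760 * 0.101325
P_sat = 10^(8.14019 - 1810.94/(244.485 + 195.76)) / 760 * 0.101325
P_sat = 1.417786 MPa
Convert: 1.417786 MPa * 10.0 = 14.178 bar
P_sat = 14.178 bar


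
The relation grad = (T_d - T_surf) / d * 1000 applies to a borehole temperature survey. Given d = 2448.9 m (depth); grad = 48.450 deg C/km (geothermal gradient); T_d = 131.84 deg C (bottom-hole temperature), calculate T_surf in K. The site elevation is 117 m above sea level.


T_surf = T_d - grad * d / 1000
T_surf = 131.84 - 48.450 * 2448.9 / 1000
T_surf = 13.19079 deg C
Convert to K: 13.19079 + 273.15 = 286.34 K
T_surf = 286.34 K


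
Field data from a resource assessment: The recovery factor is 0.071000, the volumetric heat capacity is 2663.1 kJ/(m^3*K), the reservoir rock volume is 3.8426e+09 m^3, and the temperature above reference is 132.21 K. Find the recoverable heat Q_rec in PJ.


Step 1: Q_s = Vr*rhoc*dT/1e12 = 3.8426e+09*2663.1*132.21/1e12 = 1352.935 PJ
Step 2: Q_rec = Q_s * RF = 1352.935 * 0.071 = 96.058 PJ
Q_rec = 96.058 PJ


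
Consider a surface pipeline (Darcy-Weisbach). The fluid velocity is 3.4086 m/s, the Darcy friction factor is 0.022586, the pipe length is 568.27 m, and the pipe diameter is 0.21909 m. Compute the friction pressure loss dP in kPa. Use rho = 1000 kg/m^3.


dP = f * (L/D) * (rho*vel^2/2) / 1000
dP = 0.022586 * (568.27/0.21909) * (1000*3.4086^2/2) / 1000
dP = 340.32 kPa


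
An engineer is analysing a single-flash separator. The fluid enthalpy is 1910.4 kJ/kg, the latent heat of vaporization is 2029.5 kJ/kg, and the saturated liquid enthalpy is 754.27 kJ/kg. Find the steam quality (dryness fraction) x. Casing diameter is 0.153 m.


x = (h - hf) / hfg
x = (1910.4 - 754.27) / 2029.5
x = 0.56966


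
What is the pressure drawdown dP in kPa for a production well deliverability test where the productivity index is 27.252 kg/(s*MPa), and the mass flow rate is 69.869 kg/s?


dP = mdot * 1000 / PI
dP = 69.869 * 1000 / 27.252
dP = 2563.8 kPa


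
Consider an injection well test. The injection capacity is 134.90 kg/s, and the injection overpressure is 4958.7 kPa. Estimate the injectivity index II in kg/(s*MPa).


II = mdot * 1000 / dP
II = 134.90 * 1000 / 4958.7
II = 27.205 kg/(s*MPa)


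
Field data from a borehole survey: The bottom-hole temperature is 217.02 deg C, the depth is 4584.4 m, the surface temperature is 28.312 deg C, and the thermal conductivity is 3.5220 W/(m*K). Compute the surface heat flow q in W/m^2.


Step 1: grad = (T_d - T_surf)/d * 1000 = (217.02 - 28.312)/4584.4 * 1000 = 41.16307 deg C/km
Step 2: q = k * grad / 1000 = 3.522 * 41.16307 / 1000 = 0.14498 W/m^2
q = 0.14498 W/m^2


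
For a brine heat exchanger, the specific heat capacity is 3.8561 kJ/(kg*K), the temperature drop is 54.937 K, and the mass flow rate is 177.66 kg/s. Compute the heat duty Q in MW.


Q = mdot * cp * dT / 1000
Q = 177.66 * 3.8561 * 54.937 / 1000
Q = 37.636 MW


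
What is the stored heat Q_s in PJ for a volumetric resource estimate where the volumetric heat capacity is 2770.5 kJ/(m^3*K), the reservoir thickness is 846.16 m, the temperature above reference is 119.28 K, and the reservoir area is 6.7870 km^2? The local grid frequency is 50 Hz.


Step 1: Vr = A*1e6*hr = 6.787*1e6*846.16 = 5.742888e+09 m^3
Step 2: Q_s = Vr*rhoc*dT/1e12 = 5.742888e+09*2770.5*119.28/1e12 = 1897.8 PJ
Q_s = 1897.8 PJ


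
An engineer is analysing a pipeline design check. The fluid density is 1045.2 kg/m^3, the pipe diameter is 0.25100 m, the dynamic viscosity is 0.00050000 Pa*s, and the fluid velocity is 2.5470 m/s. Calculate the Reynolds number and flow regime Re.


Step 1: Re = rho*vel*D/mu = 1045.2*2.547*0.251/0.0005 = 1.3364e+06
Step 2: Re = 1.3364e+06 > 4000, so flow is turbulent.
Re = 1.3364e+06 (turbulent)


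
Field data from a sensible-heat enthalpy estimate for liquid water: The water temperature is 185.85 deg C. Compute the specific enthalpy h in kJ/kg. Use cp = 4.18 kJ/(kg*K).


h = cp * T
h = 4.18 * 185.85
h = 776.85 kJ/kg


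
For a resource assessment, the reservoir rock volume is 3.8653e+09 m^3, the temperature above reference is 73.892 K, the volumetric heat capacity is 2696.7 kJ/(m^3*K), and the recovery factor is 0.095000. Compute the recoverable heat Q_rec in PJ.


Step 1: Q_s = Vr*rhoc*dT/1e12 = 3.8653e+09*2696.7*73.892/1e12 = 770.2173 PJ
Step 2: Q_rec = Q_s * RF = 770.2173 * 0.095 = 73.171 PJ
Q_rec = 73.171 PJ


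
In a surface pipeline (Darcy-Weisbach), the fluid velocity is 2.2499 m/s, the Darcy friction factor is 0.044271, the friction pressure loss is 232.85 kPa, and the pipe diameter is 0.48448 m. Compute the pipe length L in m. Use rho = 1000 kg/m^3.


L = dP*1000*D / (f*rho*vel^2/2)
L = 232.85*1000*0.48448 / (0.044271*1000*2.2499^2/2)
L = 1006.8 m


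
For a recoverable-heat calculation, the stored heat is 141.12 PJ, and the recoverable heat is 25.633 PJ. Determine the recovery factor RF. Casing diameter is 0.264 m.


RF = Q_rec / Q_s
RF = 25.633 / 141.12
RF = 0.18164


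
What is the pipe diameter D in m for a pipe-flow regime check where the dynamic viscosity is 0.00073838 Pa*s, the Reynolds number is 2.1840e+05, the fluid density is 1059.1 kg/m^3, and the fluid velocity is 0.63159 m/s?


D = Re * mu / (rho * vel)
D = 2.1840e+05 * 0.00073838 / (1059.1 * 0.63159)
D = 0.24108 m


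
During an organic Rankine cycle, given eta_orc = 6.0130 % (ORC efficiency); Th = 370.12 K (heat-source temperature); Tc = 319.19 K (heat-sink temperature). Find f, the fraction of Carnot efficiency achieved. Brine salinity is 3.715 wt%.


f = (eta_orc/100) / (1 - Tc/Th)
f = (6.0130/100) / (1 - 319.19/370.12)
f = 0.43698


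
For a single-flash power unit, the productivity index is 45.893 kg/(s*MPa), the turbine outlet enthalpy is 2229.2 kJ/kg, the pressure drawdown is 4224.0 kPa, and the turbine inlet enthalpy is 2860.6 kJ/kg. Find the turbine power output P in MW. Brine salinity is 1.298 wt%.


Step 1: mdot = PI * dP / 1000 = 45.893 * 4224.0 / 1000 = 193.8520 kg/s
Step 2: P = mdot*(h_in - h_out)/1000 = 193.8520*(2860.6 - 2229.2)/1000 = 122.40 MW
P = 122.40 MW


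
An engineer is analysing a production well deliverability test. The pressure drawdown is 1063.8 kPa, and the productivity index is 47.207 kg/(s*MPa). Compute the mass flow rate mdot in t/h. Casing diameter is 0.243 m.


mdot = PI * dP / 1000
mdot = 47.207 * 1063.8 / 1000
mdot = 50.21881 kg/s
Convert: 50.21881 kg/s * 3.6 = 180.79 t/h
mdot = 180.79 t/h


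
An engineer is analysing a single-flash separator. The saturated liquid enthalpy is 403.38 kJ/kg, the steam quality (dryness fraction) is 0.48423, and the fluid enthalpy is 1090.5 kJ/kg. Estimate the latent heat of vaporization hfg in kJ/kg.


hfg = (h - hf) / x
hfg = (1090.5 - 403.38) / 0.48423
hfg = 1419.0 kJ/kg


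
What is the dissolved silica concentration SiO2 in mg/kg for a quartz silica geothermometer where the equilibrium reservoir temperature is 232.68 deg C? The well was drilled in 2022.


SiO2 = 10^(5.19 - 1309/(T_eq + 273.15))
SiO2 = 10^(5.19 - 1309/(232.68 + 273.15))
SiO2 = 400.11 mg/kg


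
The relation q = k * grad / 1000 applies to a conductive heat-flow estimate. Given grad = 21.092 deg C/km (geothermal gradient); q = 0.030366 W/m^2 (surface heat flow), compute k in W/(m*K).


k = q * 1000 / grad
k = 0.030366 * 1000 / 21.092
k = 1.4397 W/(m*K)


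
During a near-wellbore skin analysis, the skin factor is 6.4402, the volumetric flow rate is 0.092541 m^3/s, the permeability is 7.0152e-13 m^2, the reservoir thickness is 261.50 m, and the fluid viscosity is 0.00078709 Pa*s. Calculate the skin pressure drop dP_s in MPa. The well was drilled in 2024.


dP_s = S * q * mu / (2*pi*k*hr) / 1000
dP_s = 6.4402 * 0.092541 * 0.00078709 / (2*pi*7.0152e-13*261.50) / 1000
dP_s = 406.9737 kPa
Convert: 406.9737 kPa * 0.001 = 0.40697 MPa
dP_s = 0.40697 MPa


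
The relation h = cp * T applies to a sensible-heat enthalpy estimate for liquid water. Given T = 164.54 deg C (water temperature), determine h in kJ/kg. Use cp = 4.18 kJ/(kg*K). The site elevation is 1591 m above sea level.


h = cp * T
h = 4.18 * 164.54
h = 687.78 kJ/kg


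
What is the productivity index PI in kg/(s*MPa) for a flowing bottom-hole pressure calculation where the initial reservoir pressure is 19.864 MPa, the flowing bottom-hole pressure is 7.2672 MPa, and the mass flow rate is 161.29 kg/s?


PI = mdot / (P_i - P_wf)
PI = 161.29 / (19.864 - 7.2672)
PI = 12.804 kg/(s*MPa)


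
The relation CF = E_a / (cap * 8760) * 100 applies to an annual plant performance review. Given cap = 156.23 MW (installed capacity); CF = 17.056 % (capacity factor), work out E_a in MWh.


E_a = CF / 100 * cap * 8760
E_a = 17.056 / 100 * 156.23 * 8760
E_a = 2.3342e+05 MWh


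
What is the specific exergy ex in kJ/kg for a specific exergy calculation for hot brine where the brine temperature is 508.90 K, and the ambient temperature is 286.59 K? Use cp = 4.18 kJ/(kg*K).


ex = cp * ((T_b - T_0) - T_0 * ln(T_b/T_0))
ex = 4.18 * ((508.90 - 286.59) - 286.59 * ln(508.90/286.59))
ex = 241.40 kJ/kg


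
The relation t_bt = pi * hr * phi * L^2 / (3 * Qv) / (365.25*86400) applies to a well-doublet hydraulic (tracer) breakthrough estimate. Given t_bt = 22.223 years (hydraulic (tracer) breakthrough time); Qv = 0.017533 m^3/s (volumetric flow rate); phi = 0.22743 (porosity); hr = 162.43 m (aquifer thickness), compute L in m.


L = sqrt(t_bt*365.25*86400*3*Qv / (pi*hr*phi))
L = sqrt(22.223*365.25*86400*3*0.017533 / (pi*162.43*0.22743))
L = 563.78 m


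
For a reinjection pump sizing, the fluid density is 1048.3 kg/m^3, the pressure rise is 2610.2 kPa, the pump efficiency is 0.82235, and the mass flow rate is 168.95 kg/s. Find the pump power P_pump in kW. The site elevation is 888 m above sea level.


P_pump = mdot * dP / (rho * eta)
P_pump = 168.95 * 2610.2 / (1048.3 * 0.82235)
P_pump = 511.55 kW


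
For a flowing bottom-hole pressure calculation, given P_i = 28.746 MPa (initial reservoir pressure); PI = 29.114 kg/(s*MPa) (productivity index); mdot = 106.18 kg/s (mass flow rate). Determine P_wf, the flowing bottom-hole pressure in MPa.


P_wf = P_i - mdot / PI
P_wf = 28.746 - 106.18 / 29.114
P_wf = 25.099 MPa


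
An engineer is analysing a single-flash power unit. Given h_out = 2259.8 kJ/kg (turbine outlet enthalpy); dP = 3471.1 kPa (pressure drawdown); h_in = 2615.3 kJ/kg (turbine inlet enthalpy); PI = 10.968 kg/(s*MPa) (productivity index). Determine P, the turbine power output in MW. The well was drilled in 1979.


Step 1: mdot = PI * dP / 1000 = 10.968 * 3471.1 / 1000 = 38.07102 kg/s
Step 2: P = mdot*(h_in - h_out)/1000 = 38.07102*(2615.3 - 2259.8)/1000 = 13.534 MW
P = 13.534 MW


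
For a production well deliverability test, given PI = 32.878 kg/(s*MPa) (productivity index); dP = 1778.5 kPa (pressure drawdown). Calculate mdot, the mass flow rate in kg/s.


mdot = PI * dP / 1000
mdot = 32.878 * 1778.5 / 1000
mdot = 58.474 kg/s


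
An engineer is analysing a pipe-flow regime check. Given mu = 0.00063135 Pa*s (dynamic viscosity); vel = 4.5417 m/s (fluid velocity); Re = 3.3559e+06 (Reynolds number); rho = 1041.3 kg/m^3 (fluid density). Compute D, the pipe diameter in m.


D = Re * mu / (rho * vel)
D = 3.3559e+06 * 0.00063135 / (1041.3 * 4.5417)
D = 0.44801 m


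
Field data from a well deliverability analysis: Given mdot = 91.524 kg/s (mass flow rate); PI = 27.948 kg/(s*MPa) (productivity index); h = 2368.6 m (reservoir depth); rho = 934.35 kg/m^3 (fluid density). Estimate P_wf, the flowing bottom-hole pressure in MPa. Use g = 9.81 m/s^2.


Step 1: P_i = rho*g*h/1e6 = 934.35*9.81*2368.6/1e6 = 21.71052 MPa
Step 2: P_wf = P_i - mdot/PI = 21.71052 - 91.524/27.948 = 18.436 MPa
P_wf = 18.436 MPa


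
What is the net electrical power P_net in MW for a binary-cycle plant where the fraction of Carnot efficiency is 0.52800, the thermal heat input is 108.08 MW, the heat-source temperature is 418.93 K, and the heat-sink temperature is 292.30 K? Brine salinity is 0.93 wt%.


Step 1: eta = (1 - Tc/Th)*f = (1 - 292.3/418.93)*0.528 = 0.1595986
Step 2: P_net = eta * Q_in = 0.1595986 * 108.08 = 17.249 MW
P_net = 17.249 MW


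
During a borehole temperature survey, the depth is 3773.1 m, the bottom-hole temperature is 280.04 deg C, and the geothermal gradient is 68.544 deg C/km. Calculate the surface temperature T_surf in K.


T_surf = T_d - grad * d / 1000
T_surf = 280.04 - 68.544 * 3773.1 / 1000
T_surf = 21.41663 deg C
Convert to K: 21.41663 + 273.15 = 294.57 K
T_surf = 294.57 K


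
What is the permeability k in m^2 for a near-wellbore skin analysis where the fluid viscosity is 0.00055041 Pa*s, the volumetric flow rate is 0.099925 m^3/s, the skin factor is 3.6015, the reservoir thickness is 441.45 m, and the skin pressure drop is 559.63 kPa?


k = S*q*mu / (2*pi*dP_s*1000*hr)
k = 3.6015*0.099925*0.00055041 / (2*pi*559.63*1000*441.45)
k = 1.2761e-13 m^2


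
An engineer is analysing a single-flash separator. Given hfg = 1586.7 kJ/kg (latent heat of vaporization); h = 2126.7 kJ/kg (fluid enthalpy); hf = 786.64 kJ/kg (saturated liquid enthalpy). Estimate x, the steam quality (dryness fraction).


x = (h - hf) / hfg
x = (2126.7 - 786.64) / 1586.7
x = 0.84456


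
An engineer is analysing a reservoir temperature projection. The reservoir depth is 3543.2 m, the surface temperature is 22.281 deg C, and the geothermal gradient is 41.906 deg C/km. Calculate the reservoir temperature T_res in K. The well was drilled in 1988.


T_res = T_surf + grad * d / 1000
T_res = 22.281 + 41.906 * 3543.2 / 1000
T_res = 170.7623 deg C
Convert to K: 170.7623 + 273.15 = 443.91 K
T_res = 443.91 K


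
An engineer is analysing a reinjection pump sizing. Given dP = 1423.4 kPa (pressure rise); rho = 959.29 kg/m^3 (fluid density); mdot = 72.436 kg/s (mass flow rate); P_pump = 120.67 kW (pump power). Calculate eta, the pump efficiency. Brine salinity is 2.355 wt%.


eta = mdot * dP / (rho * P_pump)
eta = 72.436 * 1423.4 / (959.29 * 120.67)
eta = 0.89070


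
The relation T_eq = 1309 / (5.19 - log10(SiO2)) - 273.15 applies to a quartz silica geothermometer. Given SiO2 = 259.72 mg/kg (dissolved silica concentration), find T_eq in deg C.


T_eq = 1309 / (5.19 - log10(SiO2)) - 273.15
T_eq = 1309 / (5.19 - log10(259.72)) - 273.15
T_eq = 198.48 deg C


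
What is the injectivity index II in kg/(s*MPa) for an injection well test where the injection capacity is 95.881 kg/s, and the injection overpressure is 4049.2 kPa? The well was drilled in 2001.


II = mdot * 1000 / dP
II = 95.881 * 1000 / 4049.2
II = 23.679 kg/(s*MPa)


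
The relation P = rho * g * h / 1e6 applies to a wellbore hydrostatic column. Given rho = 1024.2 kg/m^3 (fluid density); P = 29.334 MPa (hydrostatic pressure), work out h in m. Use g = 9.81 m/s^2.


h = P * 1e6 / (g * rho)
h = 29.334 * 1e6 / (9.81 * 1024.2)
h = 2919.6 m


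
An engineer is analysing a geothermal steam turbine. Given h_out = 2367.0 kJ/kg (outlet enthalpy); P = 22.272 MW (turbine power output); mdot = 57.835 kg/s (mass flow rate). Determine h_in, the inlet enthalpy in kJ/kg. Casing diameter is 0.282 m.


h_in = h_out + P * 1000 / mdot
h_in = 2367.0 + 22.272 * 1000 / 57.835
h_in = 2752.1 kJ/kg


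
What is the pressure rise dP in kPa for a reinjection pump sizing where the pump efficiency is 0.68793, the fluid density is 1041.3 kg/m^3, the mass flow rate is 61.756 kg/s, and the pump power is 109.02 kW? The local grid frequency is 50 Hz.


dP = P_pump * rho * eta / mdot
dP = 109.02 * 1041.3 * 0.68793 / 61.756
dP = 1264.6 kPa


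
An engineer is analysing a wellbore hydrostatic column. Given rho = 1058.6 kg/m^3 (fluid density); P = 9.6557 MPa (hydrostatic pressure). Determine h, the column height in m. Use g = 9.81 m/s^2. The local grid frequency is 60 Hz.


h = P * 1e6 / (g * rho)
h = 9.6557 * 1e6 / (9.81 * 1058.6)
h = 929.79 m


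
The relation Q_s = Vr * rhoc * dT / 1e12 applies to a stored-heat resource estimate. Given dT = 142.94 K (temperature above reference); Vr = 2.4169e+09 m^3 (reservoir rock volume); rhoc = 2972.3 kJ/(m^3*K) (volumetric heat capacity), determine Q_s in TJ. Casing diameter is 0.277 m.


Q_s = Vr * rhoc * dT / 1e12
Q_s = 2.4169e+09 * 2972.3 * 142.94 / 1e12
Q_s = 1026.845 PJ
Convert: 1026.845 PJ * 1000.0 = 1.0268e+06 TJ
Q_s = 1.0268e+06 TJ


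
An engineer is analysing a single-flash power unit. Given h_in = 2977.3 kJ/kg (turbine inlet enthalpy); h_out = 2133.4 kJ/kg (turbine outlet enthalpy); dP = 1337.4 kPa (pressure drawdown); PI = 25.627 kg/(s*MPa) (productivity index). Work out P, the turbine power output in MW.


Step 1: mdot = PI * dP / 1000 = 25.627 * 1337.4 / 1000 = 34.27355 kg/s
Step 2: P = mdot*(h_in - h_out)/1000 = 34.27355*(2977.3 - 2133.4)/1000 = 28.923 MW
P = 28.923 MW


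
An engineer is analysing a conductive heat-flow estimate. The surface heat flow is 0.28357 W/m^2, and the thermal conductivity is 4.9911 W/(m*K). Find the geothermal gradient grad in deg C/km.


grad = q * 1000 / k
grad = 0.28357 * 1000 / 4.9911
grad = 56.815 deg C/km


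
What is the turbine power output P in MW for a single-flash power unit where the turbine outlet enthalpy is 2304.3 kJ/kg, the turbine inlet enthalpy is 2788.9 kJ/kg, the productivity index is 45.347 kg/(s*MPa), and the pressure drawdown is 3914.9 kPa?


Step 1: mdot = PI * dP / 1000 = 45.347 * 3914.9 / 1000 = 177.5290 kg/s
Step 2: P = mdot*(h_in - h_out)/1000 = 177.5290*(2788.9 - 2304.3)/1000 = 86.031 MW
P = 86.031 MW


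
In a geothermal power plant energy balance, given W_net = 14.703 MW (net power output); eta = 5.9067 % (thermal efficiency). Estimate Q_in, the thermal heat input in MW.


Q_in = W_net / (eta / 100)
Q_in = 14.703 / (5.9067 / 100)
Q_in = 248.92 MW


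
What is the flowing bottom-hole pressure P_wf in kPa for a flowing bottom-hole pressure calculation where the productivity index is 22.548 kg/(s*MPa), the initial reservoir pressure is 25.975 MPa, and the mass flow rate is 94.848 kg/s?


P_wf = P_i - mdot / PI
P_wf = 25.975 - 94.848 / 22.548
P_wf = 21.76851 MPa
Convert: 21.76851 MPa * 1000.0 = 21769 kPa
P_wf = 21769 kPa


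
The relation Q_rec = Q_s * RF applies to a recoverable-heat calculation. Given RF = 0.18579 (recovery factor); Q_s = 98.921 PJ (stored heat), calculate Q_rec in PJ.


Q_rec = Q_s * RF
Q_rec = 98.921 * 0.18579
Q_rec = 18.379 PJ


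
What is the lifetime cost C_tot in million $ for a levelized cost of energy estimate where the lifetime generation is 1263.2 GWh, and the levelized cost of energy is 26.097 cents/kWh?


C_tot = LCOE / 100 * E_tot
C_tot = 26.097 / 100 * 1263.2
C_tot = 329.66 million $


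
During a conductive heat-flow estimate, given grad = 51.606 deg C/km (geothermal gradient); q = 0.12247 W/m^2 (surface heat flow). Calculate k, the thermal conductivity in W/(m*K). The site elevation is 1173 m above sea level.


k = q * 1000 / grad
k = 0.12247 * 1000 / 51.606
k = 2.3732 W/(m*K)


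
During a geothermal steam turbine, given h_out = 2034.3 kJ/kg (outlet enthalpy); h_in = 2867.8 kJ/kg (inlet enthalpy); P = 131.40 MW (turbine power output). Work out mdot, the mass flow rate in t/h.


mdot = P * 1000 / (h_in - h_out)
mdot = 131.40 * 1000 / (2867.8 - 2034.3)
mdot = 157.6485 kg/s
Convert: 157.6485 kg/s * 3.6 = 567.53 t/h
mdot = 567.53 t/h


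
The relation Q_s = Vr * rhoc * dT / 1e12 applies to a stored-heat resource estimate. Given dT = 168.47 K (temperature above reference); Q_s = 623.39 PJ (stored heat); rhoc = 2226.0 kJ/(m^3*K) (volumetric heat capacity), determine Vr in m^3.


Vr = Q_s * 1e12 / (rhoc * dT)
Vr = 623.39 * 1e12 / (2226.0 * 168.47)
Vr = 1.6623e+09 m^3


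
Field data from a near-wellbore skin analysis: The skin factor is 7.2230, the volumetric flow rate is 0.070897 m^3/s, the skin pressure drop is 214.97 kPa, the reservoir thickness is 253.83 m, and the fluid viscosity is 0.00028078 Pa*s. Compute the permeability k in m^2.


k = S*q*mu / (2*pi*dP_s*1000*hr)
k = 7.2230*0.070897*0.00028078 / (2*pi*214.97*1000*253.83)
k = 4.1938e-13 m^2


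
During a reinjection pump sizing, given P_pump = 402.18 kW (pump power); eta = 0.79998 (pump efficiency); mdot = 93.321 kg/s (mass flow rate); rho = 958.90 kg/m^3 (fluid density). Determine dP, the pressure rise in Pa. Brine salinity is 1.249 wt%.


dP = P_pump * rho * eta / mdot
dP = 402.18 * 958.90 * 0.79998 / 93.321
dP = 3305.929 kPa
Convert: 3305.929 kPa * 1000.0 = 3.3059e+06 Pa
dP = 3.3059e+06 Pa


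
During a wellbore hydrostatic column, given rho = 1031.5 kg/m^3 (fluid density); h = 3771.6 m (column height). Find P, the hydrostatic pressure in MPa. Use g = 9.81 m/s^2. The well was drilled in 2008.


P = rho * g * h / 1e6
P = 1031.5 * 9.81 * 3771.6 / 1e6
P = 38.165 MPa


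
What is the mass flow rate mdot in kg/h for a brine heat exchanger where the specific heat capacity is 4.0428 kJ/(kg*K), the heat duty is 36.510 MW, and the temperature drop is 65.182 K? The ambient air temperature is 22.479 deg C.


mdot = Q * 1000 / (cp * dT)
mdot = 36.510 * 1000 / (4.0428 * 65.182)
mdot = 138.5485 kg/s
Convert: 138.5485 kg/s * 3600.0 = 4.9877e+05 kg/h
mdot = 4.9877e+05 kg/h


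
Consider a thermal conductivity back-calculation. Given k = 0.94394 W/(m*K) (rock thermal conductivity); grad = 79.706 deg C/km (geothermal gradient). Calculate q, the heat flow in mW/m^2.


q = k * grad / 1000
q = 0.94394 * 79.706 / 1000
q = 0.07523768 W/m^2
Convert: 0.07523768 W/m^2 * 1000.0 = 75.238 mW/m^2
q = 75.238 mW/m^2


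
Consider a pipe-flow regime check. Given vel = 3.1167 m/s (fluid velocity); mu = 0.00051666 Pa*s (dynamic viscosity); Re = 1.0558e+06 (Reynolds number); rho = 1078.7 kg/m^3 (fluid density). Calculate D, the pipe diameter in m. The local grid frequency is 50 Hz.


D = Re * mu / (rho * vel)
D = 1.0558e+06 * 0.00051666 / (1078.7 * 3.1167)
D = 0.16225 m


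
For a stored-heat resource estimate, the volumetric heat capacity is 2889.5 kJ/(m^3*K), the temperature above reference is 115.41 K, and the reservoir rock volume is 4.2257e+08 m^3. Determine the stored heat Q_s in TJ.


Q_s = Vr * rhoc * dT / 1e12
Q_s = 4.2257e+08 * 2889.5 * 115.41 / 1e12
Q_s = 140.9175 PJ
Convert: 140.9175 PJ * 1000.0 = 1.4092e+05 TJ
Q_s = 1.4092e+05 TJ


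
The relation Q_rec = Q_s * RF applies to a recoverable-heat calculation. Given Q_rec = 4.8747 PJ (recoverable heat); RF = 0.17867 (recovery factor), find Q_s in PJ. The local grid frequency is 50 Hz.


Q_s = Q_rec / RF
Q_s = 4.8747 / 0.17867
Q_s = 27.283 PJ


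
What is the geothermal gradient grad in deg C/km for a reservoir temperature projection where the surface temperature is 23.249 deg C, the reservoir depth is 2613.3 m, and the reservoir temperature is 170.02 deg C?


grad = (T_res - T_surf) / d * 1000
grad = (170.02 - 23.249) / 2613.3 * 1000
grad = 56.163 deg C/km


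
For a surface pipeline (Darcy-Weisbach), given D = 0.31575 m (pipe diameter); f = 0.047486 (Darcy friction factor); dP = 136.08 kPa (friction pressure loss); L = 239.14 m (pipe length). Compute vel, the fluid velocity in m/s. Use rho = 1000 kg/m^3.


vel = sqrt(dP*1000*2*D / (f*L*rho))
vel = sqrt(136.08*1000*2*0.31575 / (0.047486*239.14*1000))
vel = 2.7509 m/s


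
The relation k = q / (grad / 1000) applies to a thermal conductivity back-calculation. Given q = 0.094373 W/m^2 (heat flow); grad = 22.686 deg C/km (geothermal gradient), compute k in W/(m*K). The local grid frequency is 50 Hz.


k = q / (grad / 1000)
k = 0.094373 / (22.686 / 1000)
k = 4.1600 W/(m*K)


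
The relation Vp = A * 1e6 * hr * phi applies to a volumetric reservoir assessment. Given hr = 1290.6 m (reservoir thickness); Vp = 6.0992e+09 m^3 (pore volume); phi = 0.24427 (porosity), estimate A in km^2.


A = Vp / (1e6 * hr * phi)
A = 6.0992e+09 / (1e6 * 1290.6 * 0.24427)
A = 19.347 km^2


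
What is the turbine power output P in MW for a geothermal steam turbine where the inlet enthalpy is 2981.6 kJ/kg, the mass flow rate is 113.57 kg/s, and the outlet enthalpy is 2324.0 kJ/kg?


P = mdot * (h_in - h_out) / 1000
P = 113.57 * (2981.6 - 2324.0) / 1000
P = 74.684 MW


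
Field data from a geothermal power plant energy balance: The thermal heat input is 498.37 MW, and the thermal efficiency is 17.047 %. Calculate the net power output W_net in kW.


W_net = eta / 100 * Q_in
W_net = 17.047 / 100 * 498.37
W_net = 84.95713 MW
Convert: 84.95713 MW * 1000.0 = 84957 kW
W_net = 84957 kW


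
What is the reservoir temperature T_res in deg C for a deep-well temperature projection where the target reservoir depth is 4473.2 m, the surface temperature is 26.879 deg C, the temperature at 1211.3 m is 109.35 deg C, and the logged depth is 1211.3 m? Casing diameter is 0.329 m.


Step 1: grad = (T_d1 - T_surf)/d1 * 1000 = (109.35 - 26.879)/1211.3 * 1000 = 68.08470 deg C/km
Step 2: T_res = T_surf + grad*d2/1000 = 26.879 + 68.08470*4473.2/1000 = 331.44 deg C
T_res = 331.44 deg C


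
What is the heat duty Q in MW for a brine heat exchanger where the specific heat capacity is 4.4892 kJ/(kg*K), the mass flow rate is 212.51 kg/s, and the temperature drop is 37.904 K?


Q = mdot * cp * dT / 1000
Q = 212.51 * 4.4892 * 37.904 / 1000
Q = 36.160 MW


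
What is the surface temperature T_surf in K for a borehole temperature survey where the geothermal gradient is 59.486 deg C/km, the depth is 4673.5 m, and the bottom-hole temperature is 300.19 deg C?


T_surf = T_d - grad * d / 1000
T_surf = 300.19 - 59.486 * 4673.5 / 1000
T_surf = 22.18218 deg C
Convert to K: 22.18218 + 273.15 = 295.33 K
T_surf = 295.33 K


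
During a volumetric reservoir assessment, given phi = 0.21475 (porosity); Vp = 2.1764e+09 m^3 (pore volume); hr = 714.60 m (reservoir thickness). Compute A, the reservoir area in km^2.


A = Vp / (1e6 * hr * phi)
A = 2.1764e+09 / (1e6 * 714.60 * 0.21475)
A = 14.182 km^2


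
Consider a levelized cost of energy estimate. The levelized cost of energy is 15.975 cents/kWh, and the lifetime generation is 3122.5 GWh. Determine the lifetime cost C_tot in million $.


C_tot = LCOE / 100 * E_tot
C_tot = 15.975 / 100 * 3122.5
C_tot = 498.82 million $


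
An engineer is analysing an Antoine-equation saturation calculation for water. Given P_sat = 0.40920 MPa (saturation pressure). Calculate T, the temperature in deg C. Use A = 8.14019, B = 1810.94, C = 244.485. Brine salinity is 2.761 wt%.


T = B / (A - log10(P_sat * 760 / 0.101325)) - C
T = 1810.94 / (8.14019 - log10(0.40920 * 760 / 0.101325)) - 244.485
T = 144.70 deg C


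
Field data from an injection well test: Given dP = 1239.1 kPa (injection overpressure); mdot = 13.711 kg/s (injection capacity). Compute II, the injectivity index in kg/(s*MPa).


II = mdot * 1000 / dP
II = 13.711 * 1000 / 1239.1
II = 11.065 kg/(s*MPa)


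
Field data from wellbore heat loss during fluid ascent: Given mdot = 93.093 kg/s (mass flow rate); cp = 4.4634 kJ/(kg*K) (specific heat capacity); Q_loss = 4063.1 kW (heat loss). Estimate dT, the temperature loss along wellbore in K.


dT = Q_loss / (mdot * cp)
dT = 4063.1 / (93.093 * 4.4634)
dT = 9.7786 K


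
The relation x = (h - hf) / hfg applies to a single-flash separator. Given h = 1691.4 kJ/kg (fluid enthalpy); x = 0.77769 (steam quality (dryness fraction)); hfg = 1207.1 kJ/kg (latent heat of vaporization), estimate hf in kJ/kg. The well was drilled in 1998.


hf = h - x * hfg
hf = 1691.4 - 0.77769 * 1207.1
hf = 752.65 kJ/kg


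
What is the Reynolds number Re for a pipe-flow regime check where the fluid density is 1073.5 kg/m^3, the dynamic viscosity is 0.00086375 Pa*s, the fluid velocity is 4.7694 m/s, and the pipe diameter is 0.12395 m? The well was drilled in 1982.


Re = rho * vel * D / mu
Re = 1073.5 * 4.7694 * 0.12395 / 0.00086375
Re = 7.3472e+05


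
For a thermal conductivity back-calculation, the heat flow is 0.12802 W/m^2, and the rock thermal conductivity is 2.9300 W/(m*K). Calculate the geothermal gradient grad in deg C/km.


grad = q / k * 1000
grad = 0.12802 / 2.9300 * 1000
grad = 43.693 deg C/km


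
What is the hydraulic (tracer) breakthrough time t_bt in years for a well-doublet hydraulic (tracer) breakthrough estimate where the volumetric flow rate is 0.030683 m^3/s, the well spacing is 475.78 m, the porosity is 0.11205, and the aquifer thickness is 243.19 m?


t_bt = pi * hr * phi * L^2 / (3 * Qv) / (365.25*86400)
t_bt = pi * 243.19 * 0.11205 * 475.78^2 / (3 * 0.030683) / (365.25*86400)
t_bt = 6.6711 years


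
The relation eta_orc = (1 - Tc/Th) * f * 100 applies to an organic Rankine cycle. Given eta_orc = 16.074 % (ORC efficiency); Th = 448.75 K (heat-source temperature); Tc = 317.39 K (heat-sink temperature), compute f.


f = (eta_orc/100) / (1 - Tc/Th)
f = (16.074/100) / (1 - 317.39/448.75)
f = 0.54912


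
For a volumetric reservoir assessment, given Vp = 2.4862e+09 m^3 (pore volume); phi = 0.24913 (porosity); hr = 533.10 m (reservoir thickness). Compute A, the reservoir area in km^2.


A = Vp / (1e6 * hr * phi)
A = 2.4862e+09 / (1e6 * 533.10 * 0.24913)
A = 18.720 km^2


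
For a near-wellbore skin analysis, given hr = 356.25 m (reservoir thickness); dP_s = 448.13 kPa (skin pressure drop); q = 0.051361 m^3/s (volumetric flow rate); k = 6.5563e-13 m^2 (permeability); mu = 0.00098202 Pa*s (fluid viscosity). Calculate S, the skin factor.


S = dP_s * 1000 * 2*pi*k*hr / (q*mu)
S = 448.13 * 1000 * 2*pi*6.5563e-13*356.25 / (0.051361*0.00098202)
S = 13.039


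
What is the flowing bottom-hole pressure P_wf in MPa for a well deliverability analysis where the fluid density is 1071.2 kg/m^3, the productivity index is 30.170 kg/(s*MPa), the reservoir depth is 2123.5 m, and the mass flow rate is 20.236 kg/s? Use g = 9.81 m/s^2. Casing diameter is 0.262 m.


Step 1: P_i = rho*g*h/1e6 = 1071.2*9.81*2123.5/1e6 = 22.31474 MPa
Step 2: P_wf = P_i - mdot/PI = 22.31474 - 20.236/30.17 = 21.644 MPa
P_wf = 21.644 MPa


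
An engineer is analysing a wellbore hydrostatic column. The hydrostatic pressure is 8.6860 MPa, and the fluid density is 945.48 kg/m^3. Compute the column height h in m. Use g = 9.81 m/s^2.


h = P * 1e6 / (g * rho)
h = 8.6860 * 1e6 / (9.81 * 945.48)
h = 936.48 m


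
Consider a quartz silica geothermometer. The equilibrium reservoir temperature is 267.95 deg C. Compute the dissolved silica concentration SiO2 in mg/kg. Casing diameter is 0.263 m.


SiO2 = 10^(5.19 - 1309/(T_eq + 273.15))
SiO2 = 10^(5.19 - 1309/(267.95 + 273.15))
SiO2 = 590.00 mg/kg


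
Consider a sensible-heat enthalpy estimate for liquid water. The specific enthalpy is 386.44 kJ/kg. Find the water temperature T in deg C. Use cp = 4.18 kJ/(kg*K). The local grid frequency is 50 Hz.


T = h / cp
T = 386.44 / 4.18
T = 92.450 deg C


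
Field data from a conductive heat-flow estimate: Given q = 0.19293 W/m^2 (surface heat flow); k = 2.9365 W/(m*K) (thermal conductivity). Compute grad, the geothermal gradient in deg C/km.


grad = q * 1000 / k
grad = 0.19293 * 1000 / 2.9365
grad = 65.701 deg C/km


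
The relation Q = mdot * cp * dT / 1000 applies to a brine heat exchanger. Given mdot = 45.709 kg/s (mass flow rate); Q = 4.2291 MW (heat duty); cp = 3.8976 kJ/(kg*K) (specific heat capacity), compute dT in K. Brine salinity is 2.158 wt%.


dT = Q * 1000 / (mdot * cp)
dT = 4.2291 * 1000 / (45.709 * 3.8976)
dT = 23.738 K


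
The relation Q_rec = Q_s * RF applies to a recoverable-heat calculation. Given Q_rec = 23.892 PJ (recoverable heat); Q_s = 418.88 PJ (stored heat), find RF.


RF = Q_rec / Q_s
RF = 23.892 / 418.88
RF = 0.057038


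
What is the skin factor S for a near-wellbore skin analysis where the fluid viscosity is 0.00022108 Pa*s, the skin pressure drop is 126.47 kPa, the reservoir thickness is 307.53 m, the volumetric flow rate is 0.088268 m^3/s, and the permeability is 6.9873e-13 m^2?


S = dP_s * 1000 * 2*pi*k*hr / (q*mu)
S = 126.47 * 1000 * 2*pi*6.9873e-13*307.53 / (0.088268*0.00022108)
S = 8.7501


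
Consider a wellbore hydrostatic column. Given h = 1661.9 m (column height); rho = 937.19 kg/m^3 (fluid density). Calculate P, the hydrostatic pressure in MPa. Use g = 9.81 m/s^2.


P = rho * g * h / 1e6
P = 937.19 * 9.81 * 1661.9 / 1e6
P = 15.279 MPa


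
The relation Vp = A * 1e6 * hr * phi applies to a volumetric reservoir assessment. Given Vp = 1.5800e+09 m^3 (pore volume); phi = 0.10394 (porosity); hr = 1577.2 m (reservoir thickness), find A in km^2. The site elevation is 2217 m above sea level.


A = Vp / (1e6 * hr * phi)
A = 1.5800e+09 / (1e6 * 1577.2 * 0.10394)
A = 9.6380 km^2


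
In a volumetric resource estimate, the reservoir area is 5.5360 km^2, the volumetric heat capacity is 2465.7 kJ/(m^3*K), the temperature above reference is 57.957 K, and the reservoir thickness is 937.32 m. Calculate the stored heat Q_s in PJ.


Step 1: Vr = A*1e6*hr = 5.536*1e6*937.32 = 5.189004e+09 m^3
Step 2: Q_s = Vr*rhoc*dT/1e12 = 5.189004e+09*2465.7*57.957/1e12 = 741.53 PJ
Q_s = 741.53 PJ


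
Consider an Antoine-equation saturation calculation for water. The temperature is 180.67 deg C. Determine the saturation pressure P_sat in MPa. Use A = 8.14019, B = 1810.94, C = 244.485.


P_sat = 10^(A - B/(C + T)) / 760 * 0.101325
P_sat = 10^(8.14019 - 1810.94/(244.485 + 180.67)) / 760 * 0.101325
P_sat = 1.0130 MPa


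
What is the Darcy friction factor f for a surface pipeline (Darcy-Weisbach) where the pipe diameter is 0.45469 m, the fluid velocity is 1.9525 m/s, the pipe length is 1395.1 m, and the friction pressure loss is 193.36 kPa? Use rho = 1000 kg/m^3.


f = dP*1000 / ((L/D)*(rho*vel^2/2))
f = 193.36*1000 / ((1395.1/0.45469)*(1000*1.9525^2/2))
f = 0.033062


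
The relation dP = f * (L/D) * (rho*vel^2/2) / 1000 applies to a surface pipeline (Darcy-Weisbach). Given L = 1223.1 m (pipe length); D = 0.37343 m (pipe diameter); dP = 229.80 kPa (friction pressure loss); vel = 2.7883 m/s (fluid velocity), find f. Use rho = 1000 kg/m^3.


f = dP*1000 / ((L/D)*(rho*vel^2/2))
f = 229.80*1000 / ((1223.1/0.37343)*(1000*2.7883^2/2))
f = 0.018049


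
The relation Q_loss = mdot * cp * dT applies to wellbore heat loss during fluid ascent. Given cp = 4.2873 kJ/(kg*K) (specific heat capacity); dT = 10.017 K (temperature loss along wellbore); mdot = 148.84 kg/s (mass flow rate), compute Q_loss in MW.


Q_loss = mdot * cp * dT
Q_loss = 148.84 * 4.2873 * 10.017
Q_loss = 6392.065 kW
Convert: 6392.065 kW * 0.001 = 6.3921 MW
Q_loss = 6.3921 MW


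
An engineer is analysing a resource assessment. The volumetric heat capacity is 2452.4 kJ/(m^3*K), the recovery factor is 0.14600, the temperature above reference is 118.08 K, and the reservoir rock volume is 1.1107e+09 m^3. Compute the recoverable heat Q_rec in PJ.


Step 1: Q_s = Vr*rhoc*dT/1e12 = 1.1107e+09*2452.4*118.08/1e12 = 321.6358 PJ
Step 2: Q_rec = Q_s * RF = 321.6358 * 0.146 = 46.959 PJ
Q_rec = 46.959 PJ


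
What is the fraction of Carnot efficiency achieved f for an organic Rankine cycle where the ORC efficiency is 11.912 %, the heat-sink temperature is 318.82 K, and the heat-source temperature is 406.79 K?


f = (eta_orc/100) / (1 - Tc/Th)
f = (11.912/100) / (1 - 318.82/406.79)
f = 0.55083


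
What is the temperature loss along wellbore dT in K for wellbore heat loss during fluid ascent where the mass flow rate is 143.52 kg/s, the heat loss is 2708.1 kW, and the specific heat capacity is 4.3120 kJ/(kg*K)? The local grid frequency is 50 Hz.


dT = Q_loss / (mdot * cp)
dT = 2708.1 / (143.52 * 4.3120)
dT = 4.3760 K


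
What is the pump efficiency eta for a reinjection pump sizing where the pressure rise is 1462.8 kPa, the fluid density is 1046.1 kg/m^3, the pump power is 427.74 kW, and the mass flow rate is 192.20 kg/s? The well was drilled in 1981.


eta = mdot * dP / (rho * P_pump)
eta = 192.20 * 1462.8 / (1046.1 * 427.74)
eta = 0.62833


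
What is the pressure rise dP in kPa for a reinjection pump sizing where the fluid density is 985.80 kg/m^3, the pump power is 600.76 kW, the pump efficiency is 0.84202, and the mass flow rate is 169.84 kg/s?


dP = P_pump * rho * eta / mdot
dP = 600.76 * 985.80 * 0.84202 / 169.84
dP = 2936.1 kPa


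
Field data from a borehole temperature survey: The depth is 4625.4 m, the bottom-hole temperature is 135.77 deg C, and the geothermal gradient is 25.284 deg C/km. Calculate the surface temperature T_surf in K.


T_surf = T_d - grad * d / 1000
T_surf = 135.77 - 25.284 * 4625.4 / 1000
T_surf = 18.82139 deg C
Convert to K: 18.82139 + 273.15 = 291.97 K
T_surf = 291.97 K


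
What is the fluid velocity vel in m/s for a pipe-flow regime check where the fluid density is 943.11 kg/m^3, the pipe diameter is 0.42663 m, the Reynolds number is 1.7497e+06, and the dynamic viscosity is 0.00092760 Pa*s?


vel = Re * mu / (rho * D)
vel = 1.7497e+06 * 0.00092760 / (943.11 * 0.42663)
vel = 4.0338 m/s


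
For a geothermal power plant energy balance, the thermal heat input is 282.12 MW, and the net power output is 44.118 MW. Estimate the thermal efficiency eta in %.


eta = W_net / Q_in * 100
eta = 44.118 / 282.12 * 100
eta = 15.638 %


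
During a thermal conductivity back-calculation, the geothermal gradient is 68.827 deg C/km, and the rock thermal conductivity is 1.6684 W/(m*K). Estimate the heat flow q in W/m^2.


q = k * grad / 1000
q = 1.6684 * 68.827 / 1000
q = 0.11483 W/m^2


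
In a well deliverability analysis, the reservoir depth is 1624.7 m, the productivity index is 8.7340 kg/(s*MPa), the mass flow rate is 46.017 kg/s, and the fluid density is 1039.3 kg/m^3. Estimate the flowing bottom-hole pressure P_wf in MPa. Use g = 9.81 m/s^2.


Step 1: P_i = rho*g*h/1e6 = 1039.3*9.81*1624.7/1e6 = 16.56468 MPa
Step 2: P_wf = P_i - mdot/PI = 16.56468 - 46.017/8.734 = 11.296 MPa
P_wf = 11.296 MPa
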